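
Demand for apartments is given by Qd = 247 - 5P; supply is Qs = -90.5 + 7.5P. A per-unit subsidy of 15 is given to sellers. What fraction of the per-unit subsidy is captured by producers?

Producer share = 0.4

Pre-subsidy: 247 - 5P = -90.5 + 7.5P gives P* = 27, Q* = 112.
With the subsidy, sellers receive Ps = Pb + 15 for each unit, where Pb is the price buyers pay.
Supply in terms of Pb becomes Qs = -90.5 + 7.5(Pb + 15) = 22 + 7.5Pb. Setting this equal to demand: 247 - 5Pb = 22 + 7.5Pb, so Pb = 18.
Sellers receive Ps = 18 + 15 = 33; Q' = 247 − 5·18 = 157.
Buyers' price falls by P* − Pb = 27 − 18 = 9; sellers' price rises by Ps − P* = 33 − 27 = 6.
So producers capture 6/15 = 0.4 of each unit of subsidy.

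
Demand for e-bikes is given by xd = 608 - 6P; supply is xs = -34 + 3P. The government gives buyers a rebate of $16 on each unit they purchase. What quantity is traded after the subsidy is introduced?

Pre-subsidy: 608 - 6P = -34 + 3P gives P* = 214/3, x* = 180.
With the rebate, buyers effectively pay Pb = Ps − 16, where Ps is the price sellers receive.
Demand in terms of Ps becomes xd = 608 − 6(Ps − 16) = 704 - 6Ps. Setting this equal to supply: 704 - 6Ps = -34 + 3Ps, so Ps = 82.
Buyers pay Pb = 82 − 16 = 66; x' = -34 + 3·82 = 212.

x' = 212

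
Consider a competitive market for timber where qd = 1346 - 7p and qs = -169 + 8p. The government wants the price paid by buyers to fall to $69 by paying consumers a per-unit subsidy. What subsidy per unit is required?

Required subsidy s = $60 per unit

At a buyer price of 69, quantity demanded is 1346 − 7·69 = 863.
Sellers supply 863 only when they receive ps with -169 + 8·ps = 863, i.e. ps = 129.
s = ps − pb = 129 − 69 = 60.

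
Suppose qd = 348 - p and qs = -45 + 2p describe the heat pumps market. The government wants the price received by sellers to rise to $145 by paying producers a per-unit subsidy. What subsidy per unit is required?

At a seller price of 145, quantity supplied is -45 + 2·145 = 245.
Buyers absorb 245 only when they pay pb with 348 − 1·pb = 245, i.e. pb = 103.
s = ps − pb = 145 − 103 = 42.

Required subsidy s = $42 per unit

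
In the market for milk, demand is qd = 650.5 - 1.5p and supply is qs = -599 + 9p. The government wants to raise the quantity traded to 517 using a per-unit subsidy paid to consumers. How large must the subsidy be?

Required subsidy s = 35 per unit

At q = 517, invert demand for the buyer price: pb = (650.5 − 517)/1.5 = 89; invert supply for the seller price: ps = (517 − (-599))/9 = 124.
The subsidy must fill the gap: s = ps − pb = 124 − 89 = 35.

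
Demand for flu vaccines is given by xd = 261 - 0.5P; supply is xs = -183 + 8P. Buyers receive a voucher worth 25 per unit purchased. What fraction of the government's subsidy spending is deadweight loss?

DWL / government spending = 100/4193

Pre-subsidy: 261 - 0.5P = -183 + 8P gives P* = 888/17, x* = 3993/17.
With the rebate, buyers effectively pay Pb = Ps − 25, where Ps is the price sellers receive.
Demand in terms of Ps becomes xd = 261 − 0.5(Ps − 25) = 273.5 - 0.5Ps. Setting this equal to supply: 273.5 - 0.5Ps = -183 + 8Ps, so Ps = 913/17.
Buyers pay Pb = 913/17 − 25 = 488/17; x' = -183 + 8·(913/17) = 4193/17.
ΔCS = ½(3993/17 + 4193/17)(888/17 − 488/17) = 1637200/289; ΔPS = ½(3993/17 + 4193/17)(913/17 − 888/17) = 102325/289.
Government spending = 25 × 4193/17 = 104825/17.
DWL = ½ × 25 × (4193/17 − 3993/17) = 2500/17; fraction = (2500/17) / (104825/17) = 100/4193.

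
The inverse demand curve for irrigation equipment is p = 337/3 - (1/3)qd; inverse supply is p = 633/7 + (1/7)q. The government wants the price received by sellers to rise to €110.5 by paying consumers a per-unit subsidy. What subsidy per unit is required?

At a seller price of 110.5, quantity supplied is -633 + 7·110.5 = 140.5.
Buyers absorb 140.5 only when they pay pb = 337/3 − (1/3)·140.5 = 65.5.
s = ps − pb = 110.5 − 65.5 = 45.

Required subsidy s = €45 per unit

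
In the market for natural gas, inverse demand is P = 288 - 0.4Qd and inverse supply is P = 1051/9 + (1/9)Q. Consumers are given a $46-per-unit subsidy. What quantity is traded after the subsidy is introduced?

Pre-subsidy: 288 - 0.4Q = 1051/9 + (1/9)Q gives Q* = 335 and P* = 154.
With the rebate, buyers effectively pay Pb = Ps − 46, where Ps is the price sellers receive.
On the curves, Pb = 288 - 0.4Q and Ps = 1051/9 + (1/9)Q; the wedge Ps − Pb = 46 gives 1051/9 + (1/9)Q − (288 - 0.4Q) = 46, so Q' = 425.
Then Pb = 288 − 0.4·425 = 118 and Ps = 1051/9 + (1/9)·425 = 164.

Q' = 425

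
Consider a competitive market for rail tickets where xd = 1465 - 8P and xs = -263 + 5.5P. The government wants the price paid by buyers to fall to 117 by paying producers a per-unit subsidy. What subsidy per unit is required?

At a buyer price of 117, quantity demanded is 1465 − 8·117 = 529.
Sellers supply 529 only when they receive Ps with -263 + 5.5·Ps = 529, i.e. Ps = 144.
s = Ps − Pb = 144 − 117 = 27.

Required subsidy s = 27 per unit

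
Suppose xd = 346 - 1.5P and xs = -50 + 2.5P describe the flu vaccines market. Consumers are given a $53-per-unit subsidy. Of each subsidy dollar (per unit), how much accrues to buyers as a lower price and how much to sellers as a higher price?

Pre-subsidy: 346 - 1.5P = -50 + 2.5P gives P* = 99, x* = 197.5.
With the rebate, buyers effectively pay Pb = Ps − 53, where Ps is the price sellers receive.
Demand in terms of Ps becomes xd = 346 − 1.5(Ps − 53) = 425.5 - 1.5Ps. Setting this equal to supply: 425.5 - 1.5Ps = -50 + 2.5Ps, so Ps = 118.875.
Buyers pay Pb = 118.875 − 53 = 65.875; x' = -50 + 2.5·118.875 = 247.1875.
Buyers' price falls by P* − Pb = 99 − 65.875 = 33.125; sellers' price rises by Ps − P* = 118.875 − 99 = 19.875.

Buyers gain $33.125 per unit; sellers gain $19.875 per unit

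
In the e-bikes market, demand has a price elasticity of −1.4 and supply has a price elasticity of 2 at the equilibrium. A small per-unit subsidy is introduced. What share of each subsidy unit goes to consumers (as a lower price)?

Consumer share = 10/17

For a small subsidy around the equilibrium, the benefit split depends on the relative slopes, which at a point are proportional to the elasticities.
Buyer share = εs/(εs + |εd|) = 2/(2 + 1.4) = 10/17; seller share = |εd|/(εs + |εd|) = 7/17.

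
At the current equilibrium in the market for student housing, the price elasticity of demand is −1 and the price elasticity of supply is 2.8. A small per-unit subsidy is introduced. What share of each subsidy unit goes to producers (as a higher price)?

Producer share = 5/19

For a small subsidy around the equilibrium, the benefit split depends on the relative slopes, which at a point are proportional to the elasticities.
Buyer share = εs/(εs + |εd|) = 2.8/(2.8 + 1) = 14/19; seller share = |εd|/(εs + |εd|) = 5/19.
So producers capture 5/19 of the subsidy.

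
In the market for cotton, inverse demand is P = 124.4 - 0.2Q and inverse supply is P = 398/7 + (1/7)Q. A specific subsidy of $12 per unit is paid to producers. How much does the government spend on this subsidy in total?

Government cost = $2784

Pre-subsidy: 124.4 - 0.2Q = 398/7 + (1/7)Q gives Q* = 197 and P* = 85.
With the subsidy, sellers receive Ps = Pb + 12 for each unit, where Pb is the price buyers pay.
On the curves, Pb = 124.4 - 0.2Q and Ps = 398/7 + (1/7)Q; the wedge Ps − Pb = 12 gives 398/7 + (1/7)Q − (124.4 - 0.2Q) = 12, so Q' = 232.
Then Pb = 124.4 − 0.2·232 = 78 and Ps = 398/7 + (1/7)·232 = 90.
Government outlay = subsidy × quantity = 12 × 232 = 2784.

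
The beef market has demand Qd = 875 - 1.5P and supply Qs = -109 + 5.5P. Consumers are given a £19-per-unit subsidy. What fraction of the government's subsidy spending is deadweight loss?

DWL / government spending = 627/38446

Pre-subsidy: 875 - 1.5P = -109 + 5.5P gives P* = 984/7, Q* = 4649/7.
With the rebate, buyers effectively pay Pb = Ps − 19, where Ps is the price sellers receive.
Demand in terms of Ps becomes Qd = 875 − 1.5(Ps − 19) = 903.5 - 1.5Ps. Setting this equal to supply: 903.5 - 1.5Ps = -109 + 5.5Ps, so Ps = 2025/14.
Buyers pay Pb = 2025/14 − 19 = 1759/14; Q' = -109 + 5.5·(2025/14) = 19223/28.
ΔCS = ½(4649/7 + 19223/28)(984/7 − 1759/14) = 7904171/784; ΔPS = ½(4649/7 + 19223/28)(2025/14 − 984/7) = 2155683/784.
Government spending = 19 × 19223/28 = 365237/28.
DWL = ½ × 19 × (19223/28 − 4649/7) = 11913/56; fraction = (11913/56) / (365237/28) = 627/38446.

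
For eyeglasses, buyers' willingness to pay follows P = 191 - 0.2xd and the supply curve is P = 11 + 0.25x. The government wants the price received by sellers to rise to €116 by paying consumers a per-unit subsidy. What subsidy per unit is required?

At a seller price of 116, quantity supplied is -44 + 4·116 = 420.
Buyers absorb 420 only when they pay Pb = 191 − 0.2·420 = 107.
s = Ps − Pb = 116 − 107 = 9.

Required subsidy s = €9 per unit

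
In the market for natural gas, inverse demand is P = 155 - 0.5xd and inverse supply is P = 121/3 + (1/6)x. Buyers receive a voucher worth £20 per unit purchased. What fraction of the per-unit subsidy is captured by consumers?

Consumer share = 0.75

Pre-subsidy: 155 - 0.5x = 121/3 + (1/6)x gives x* = 172 and P* = 69.
With the rebate, buyers effectively pay Pb = Ps − 20, where Ps is the price sellers receive.
On the curves, Pb = 155 - 0.5x and Ps = 121/3 + (1/6)x; the wedge Ps − Pb = 20 gives 121/3 + (1/6)x − (155 - 0.5x) = 20, so x' = 202.
Then Pb = 155 − 0.5·202 = 54 and Ps = 121/3 + (1/6)·202 = 74.
Buyers' price falls by P* − Pb = 69 − 54 = 15; sellers' price rises by Ps − P* = 74 − 69 = 5.
So consumers capture 15/20 = 0.75 of each unit of subsidy.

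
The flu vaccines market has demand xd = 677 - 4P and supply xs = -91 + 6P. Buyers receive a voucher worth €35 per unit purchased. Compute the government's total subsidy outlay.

Government cost = €15883

Pre-subsidy: 677 - 4P = -91 + 6P gives P* = 76.8, x* = 369.8.
With the rebate, buyers effectively pay Pb = Ps − 35, where Ps is the price sellers receive.
Demand in terms of Ps becomes xd = 677 − 4(Ps − 35) = 817 - 4Ps. Setting this equal to supply: 817 - 4Ps = -91 + 6Ps, so Ps = 90.8.
Buyers pay Pb = 90.8 − 35 = 55.8; x' = -91 + 6·90.8 = 453.8.
Government outlay = subsidy × quantity = 35 × 453.8 = 15883.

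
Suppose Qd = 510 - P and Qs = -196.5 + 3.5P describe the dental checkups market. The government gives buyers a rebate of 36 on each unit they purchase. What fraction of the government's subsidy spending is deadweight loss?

DWL / government spending = 14/381

Pre-subsidy: 510 - P = -196.5 + 3.5P gives P* = 157, Q* = 353.
With the rebate, buyers effectively pay Pb = Ps − 36, where Ps is the price sellers receive.
Demand in terms of Ps becomes Qd = 510 − 1(Ps − 36) = 546 - Ps. Setting this equal to supply: 546 - Ps = -196.5 + 3.5Ps, so Ps = 165.
Buyers pay Pb = 165 − 36 = 129; Q' = -196.5 + 3.5·165 = 381.
ΔCS = ½(353 + 381)(157 − 129) = 10276; ΔPS = ½(353 + 381)(165 − 157) = 2936.
Government spending = 36 × 381 = 13716.
DWL = ½ × 36 × (381 − 353) = 504; fraction = 504 / 13716 = 14/381.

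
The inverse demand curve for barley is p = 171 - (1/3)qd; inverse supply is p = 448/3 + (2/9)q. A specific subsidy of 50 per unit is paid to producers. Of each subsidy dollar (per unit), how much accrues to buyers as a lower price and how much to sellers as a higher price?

Buyers gain 30 per unit; sellers gain 20 per unit

Pre-subsidy: 171 - (1/3)q = 448/3 + (2/9)q gives q* = 39 and p* = 158.
With the subsidy, sellers receive ps = pb + 50 for each unit, where pb is the price buyers pay.
On the curves, pb = 171 - (1/3)q and ps = 448/3 + (2/9)q; the wedge ps − pb = 50 gives 448/3 + (2/9)q − (171 - (1/3)q) = 50, so q' = 129.
Then pb = 171 − (1/3)·129 = 128 and ps = 448/3 + (2/9)·129 = 178.
Buyers' price falls by p* − pb = 158 − 128 = 30; sellers' price rises by ps − p* = 178 − 158 = 20.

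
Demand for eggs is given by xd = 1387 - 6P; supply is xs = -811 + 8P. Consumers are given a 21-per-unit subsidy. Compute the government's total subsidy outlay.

Pre-subsidy: 1387 - 6P = -811 + 8P gives P* = 157, x* = 445.
With the rebate, buyers effectively pay Pb = Ps − 21, where Ps is the price sellers receive.
Demand in terms of Ps becomes xd = 1387 − 6(Ps − 21) = 1513 - 6Ps. Setting this equal to supply: 1513 - 6Ps = -811 + 8Ps, so Ps = 166.
Buyers pay Pb = 166 − 21 = 145; x' = -811 + 8·166 = 517.
Government outlay = subsidy × quantity = 21 × 517 = 10857.

Government cost = 10857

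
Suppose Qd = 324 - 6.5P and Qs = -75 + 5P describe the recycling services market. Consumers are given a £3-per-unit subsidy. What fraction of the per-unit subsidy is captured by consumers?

Pre-subsidy: 324 - 6.5P = -75 + 5P gives P* = 798/23, Q* = 2265/23.
With the rebate, buyers effectively pay Pb = Ps − 3, where Ps is the price sellers receive.
Demand in terms of Ps becomes Qd = 324 − 6.5(Ps − 3) = 343.5 - 6.5Ps. Setting this equal to supply: 343.5 - 6.5Ps = -75 + 5Ps, so Ps = 837/23.
Buyers pay Pb = 837/23 − 3 = 768/23; Q' = -75 + 5·(837/23) = 2460/23.
Buyers' price falls by P* − Pb = 798/23 − 768/23 = 30/23; sellers' price rises by Ps − P* = 837/23 − 798/23 = 39/23.
So consumers capture (30/23)/3 = 10/23 of each unit of subsidy.

Consumer share = 10/23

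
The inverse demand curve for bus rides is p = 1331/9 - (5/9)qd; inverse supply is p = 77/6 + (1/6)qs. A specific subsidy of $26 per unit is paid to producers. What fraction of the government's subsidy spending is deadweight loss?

Pre-subsidy: 1331/9 - (5/9)q = 77/6 + (1/6)q gives q* = 187 and p* = 44.
With the subsidy, sellers receive ps = pb + 26 for each unit, where pb is the price buyers pay.
On the curves, pb = 1331/9 - (5/9)q and ps = 77/6 + (1/6)q; the wedge ps − pb = 26 gives 77/6 + (1/6)q − (1331/9 - (5/9)q) = 26, so q' = 223.
Then pb = 1331/9 − (5/9)·223 = 24 and ps = 77/6 + (1/6)·223 = 50.
ΔCS = ½(187 + 223)(44 − 24) = 4100; ΔPS = ½(187 + 223)(50 − 44) = 1230.
Government spending = 26 × 223 = 5798.
DWL = ½ × 26 × (223 − 187) = 468; fraction = 468 / 5798 = 18/223.

DWL / government spending = 18/223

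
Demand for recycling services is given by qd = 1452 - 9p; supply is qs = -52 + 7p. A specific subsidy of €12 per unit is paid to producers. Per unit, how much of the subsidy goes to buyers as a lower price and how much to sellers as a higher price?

Pre-subsidy: 1452 - 9p = -52 + 7p gives p* = 94, q* = 606.
With the subsidy, sellers receive ps = pb + 12 for each unit, where pb is the price buyers pay.
Supply in terms of pb becomes qs = -52 + 7(pb + 12) = 32 + 7pb. Setting this equal to demand: 1452 - 9pb = 32 + 7pb, so pb = 88.75.
Sellers receive ps = 88.75 + 12 = 100.75; q' = 1452 − 9·88.75 = 653.25.
Buyers' price falls by p* − pb = 94 − 88.75 = 5.25; sellers' price rises by ps − p* = 100.75 − 94 = 6.75.

Buyers gain €5.25 per unit; sellers gain €6.75 per unit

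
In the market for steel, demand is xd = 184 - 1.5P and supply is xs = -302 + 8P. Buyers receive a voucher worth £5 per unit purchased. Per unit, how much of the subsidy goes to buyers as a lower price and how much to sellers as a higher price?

Buyers gain 80/19 per unit; sellers gain 15/19 per unit

Pre-subsidy: 184 - 1.5P = -302 + 8P gives P* = 972/19, x* = 2038/19.
With the rebate, buyers effectively pay Pb = Ps − 5, where Ps is the price sellers receive.
Demand in terms of Ps becomes xd = 184 − 1.5(Ps − 5) = 191.5 - 1.5Ps. Setting this equal to supply: 191.5 - 1.5Ps = -302 + 8Ps, so Ps = 987/19.
Buyers pay Pb = 987/19 − 5 = 892/19; x' = -302 + 8·(987/19) = 2158/19.
Buyers' price falls by P* − Pb = 972/19 − 892/19 = 80/19; sellers' price rises by Ps − P* = 987/19 − 972/19 = 15/19.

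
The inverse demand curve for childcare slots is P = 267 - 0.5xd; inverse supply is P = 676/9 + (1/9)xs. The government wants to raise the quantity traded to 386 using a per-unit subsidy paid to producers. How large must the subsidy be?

Required subsidy s = 44 per unit

At x = 386, from the demand curve buyers pay Pb = 267 − 0.5·386 = 74; from the supply curve sellers need Ps = 676/9 + (1/9)·386 = 118.
The subsidy must fill the gap: s = Ps − Pb = 118 − 74 = 44.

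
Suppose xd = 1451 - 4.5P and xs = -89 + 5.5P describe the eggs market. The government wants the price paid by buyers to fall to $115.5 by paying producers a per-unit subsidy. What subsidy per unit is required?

Required subsidy s = $70 per unit

At a buyer price of 115.5, quantity demanded is 1451 − 4.5·115.5 = 931.25.
Sellers supply 931.25 only when they receive Ps with -89 + 5.5·Ps = 931.25, i.e. Ps = 185.5.
s = Ps − Pb = 185.5 − 115.5 = 70.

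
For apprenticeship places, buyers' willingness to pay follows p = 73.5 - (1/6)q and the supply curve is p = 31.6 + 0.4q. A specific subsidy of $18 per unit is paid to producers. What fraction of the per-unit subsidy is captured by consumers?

Consumer share = 5/17

Pre-subsidy: 73.5 - (1/6)q = 31.6 + 0.4q gives q* = 1257/17 and p* = 1040/17.
With the subsidy, sellers receive ps = pb + 18 for each unit, where pb is the price buyers pay.
On the curves, pb = 73.5 - (1/6)q and ps = 31.6 + 0.4q; the wedge ps − pb = 18 gives 31.6 + 0.4q − (73.5 - (1/6)q) = 18, so q' = 1797/17.
Then pb = 73.5 − (1/6)·(1797/17) = 950/17 and ps = 31.6 + 0.4·(1797/17) = 1256/17.
Buyers' price falls by p* − pb = 1040/17 − 950/17 = 90/17; sellers' price rises by ps − p* = 1256/17 − 1040/17 = 216/17.
So consumers capture (90/17)/18 = 5/17 of each unit of subsidy.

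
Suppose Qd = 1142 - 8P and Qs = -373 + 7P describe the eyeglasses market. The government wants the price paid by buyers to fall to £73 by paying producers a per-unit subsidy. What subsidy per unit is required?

At a buyer price of 73, quantity demanded is 1142 − 8·73 = 558.
Sellers supply 558 only when they receive Ps with -373 + 7·Ps = 558, i.e. Ps = 133.
s = Ps − Pb = 133 − 73 = 60.

Required subsidy s = £60 per unit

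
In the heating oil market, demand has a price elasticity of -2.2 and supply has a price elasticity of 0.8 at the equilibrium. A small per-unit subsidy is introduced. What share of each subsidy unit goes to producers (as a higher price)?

Producer share = 11/15

For a small subsidy around the equilibrium, the benefit split depends on the relative slopes, which at a point are proportional to the elasticities.
Buyer share = εs/(εs + |εd|) = 0.8/(0.8 + 2.2) = 4/15; seller share = |εd|/(εs + |εd|) = 11/15.
So producers capture 11/15 of the subsidy.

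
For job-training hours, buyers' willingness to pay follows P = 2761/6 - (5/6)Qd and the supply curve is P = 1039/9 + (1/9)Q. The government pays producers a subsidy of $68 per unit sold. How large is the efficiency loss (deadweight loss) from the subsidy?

Pre-subsidy: 2761/6 - (5/6)Q = 1039/9 + (1/9)Q gives Q* = 365 and P* = 156.
With the subsidy, sellers receive Ps = Pb + 68 for each unit, where Pb is the price buyers pay.
On the curves, Pb = 2761/6 - (5/6)Q and Ps = 1039/9 + (1/9)Q; the wedge Ps − Pb = 68 gives 1039/9 + (1/9)Q − (2761/6 - (5/6)Q) = 68, so Q' = 437.
Then Pb = 2761/6 − (5/6)·437 = 96 and Ps = 1039/9 + (1/9)·437 = 164.
The subsidy expands output by 437 − 365 = 72 past the efficient level; on those units the gap between marginal cost and willingness to pay runs from 0 up to 68.
DWL = ½ × 68 × 72 = 2448.

Deadweight loss = $2448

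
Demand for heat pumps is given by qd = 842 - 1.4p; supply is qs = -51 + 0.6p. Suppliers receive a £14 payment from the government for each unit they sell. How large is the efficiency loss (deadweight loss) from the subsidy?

Deadweight loss = £41.16

Pre-subsidy: 842 - 1.4p = -51 + 0.6p gives p* = 446.5, q* = 216.9.
With the subsidy, sellers receive ps = pb + 14 for each unit, where pb is the price buyers pay.
Supply in terms of pb becomes qs = -51 + 0.6(pb + 14) = -42.6 + 0.6pb. Setting this equal to demand: 842 - 1.4pb = -42.6 + 0.6pb, so pb = 442.3.
Sellers receive ps = 442.3 + 14 = 456.3; q' = 842 − 1.4·442.3 = 222.78.
The subsidy expands output by 222.78 − 216.9 = 5.88 past the efficient level; on those units the gap between marginal cost and willingness to pay runs from 0 up to 14.
DWL = ½ × 14 × 5.88 = 41.16.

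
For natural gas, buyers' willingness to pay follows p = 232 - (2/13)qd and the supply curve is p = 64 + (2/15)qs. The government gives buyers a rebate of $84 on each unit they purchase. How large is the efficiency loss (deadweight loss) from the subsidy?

Pre-subsidy: 232 - (2/13)q = 64 + (2/15)q gives q* = 585 and p* = 142.
With the rebate, buyers effectively pay pb = ps − 84, where ps is the price sellers receive.
On the curves, pb = 232 - (2/13)q and ps = 64 + (2/15)q; the wedge ps − pb = 84 gives 64 + (2/15)q − (232 - (2/13)q) = 84, so q' = 877.5.
Then pb = 232 − (2/13)·877.5 = 97 and ps = 64 + (2/15)·877.5 = 181.
The subsidy expands output by 877.5 − 585 = 292.5 past the efficient level; on those units the gap between marginal cost and willingness to pay runs from 0 up to 84.
DWL = ½ × 84 × 292.5 = 12285.

Deadweight loss = $12285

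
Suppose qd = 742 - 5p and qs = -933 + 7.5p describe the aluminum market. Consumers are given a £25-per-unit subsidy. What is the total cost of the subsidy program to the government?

Government cost = £3675

Pre-subsidy: 742 - 5p = -933 + 7.5p gives p* = 134, q* = 72.
With the rebate, buyers effectively pay pb = ps − 25, where ps is the price sellers receive.
Demand in terms of ps becomes qd = 742 − 5(ps − 25) = 867 - 5ps. Setting this equal to supply: 867 - 5ps = -933 + 7.5ps, so ps = 144.
Buyers pay pb = 144 − 25 = 119; q' = -933 + 7.5·144 = 147.
Government outlay = subsidy × quantity = 25 × 147 = 3675.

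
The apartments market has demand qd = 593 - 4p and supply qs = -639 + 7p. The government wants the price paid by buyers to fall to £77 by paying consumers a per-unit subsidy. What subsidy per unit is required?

At a buyer price of 77, quantity demanded is 593 − 4·77 = 285.
Sellers supply 285 only when they receive ps with -639 + 7·ps = 285, i.e. ps = 132.
s = ps − pb = 132 − 77 = 55.

Required subsidy s = £55 per unit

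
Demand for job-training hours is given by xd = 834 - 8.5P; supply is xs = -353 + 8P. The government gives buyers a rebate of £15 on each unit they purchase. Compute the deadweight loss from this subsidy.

Deadweight loss = 5100/11

Pre-subsidy: 834 - 8.5P = -353 + 8P gives P* = 2374/33, x* = 7343/33.
With the rebate, buyers effectively pay Pb = Ps − 15, where Ps is the price sellers receive.
Demand in terms of Ps becomes xd = 834 − 8.5(Ps − 15) = 961.5 - 8.5Ps. Setting this equal to supply: 961.5 - 8.5Ps = -353 + 8Ps, so Ps = 239/3.
Buyers pay Pb = 239/3 − 15 = 194/3; x' = -353 + 8·(239/3) = 853/3.
The subsidy expands output by 853/3 − 7343/33 = 680/11 past the efficient level; on those units the gap between marginal cost and willingness to pay runs from 0 up to 15.
DWL = ½ × 15 × 680/11 = 5100/11.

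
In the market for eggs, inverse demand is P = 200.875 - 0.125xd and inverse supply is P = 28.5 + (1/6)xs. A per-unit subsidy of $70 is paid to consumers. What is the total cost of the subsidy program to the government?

Government cost = $58170

Pre-subsidy: 200.875 - 0.125x = 28.5 + (1/6)x gives x* = 591 and P* = 127.
With the rebate, buyers effectively pay Pb = Ps − 70, where Ps is the price sellers receive.
On the curves, Pb = 200.875 - 0.125x and Ps = 28.5 + (1/6)x; the wedge Ps − Pb = 70 gives 28.5 + (1/6)x − (200.875 - 0.125x) = 70, so x' = 831.
Then Pb = 200.875 − 0.125·831 = 97 and Ps = 28.5 + (1/6)·831 = 167.
Government outlay = subsidy × quantity = 70 × 831 = 58170.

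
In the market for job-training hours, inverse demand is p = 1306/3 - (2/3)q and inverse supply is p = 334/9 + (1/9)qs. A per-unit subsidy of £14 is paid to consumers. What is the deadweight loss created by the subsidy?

Pre-subsidy: 1306/3 - (2/3)q = 334/9 + (1/9)q gives q* = 512 and p* = 94.
With the rebate, buyers effectively pay pb = ps − 14, where ps is the price sellers receive.
On the curves, pb = 1306/3 - (2/3)q and ps = 334/9 + (1/9)q; the wedge ps − pb = 14 gives 334/9 + (1/9)q − (1306/3 - (2/3)q) = 14, so q' = 530.
Then pb = 1306/3 − (2/3)·530 = 82 and ps = 334/9 + (1/9)·530 = 96.
The subsidy expands output by 530 − 512 = 18 past the efficient level; on those units the gap between marginal cost and willingness to pay runs from 0 up to 14.
DWL = ½ × 14 × 18 = 126.

Deadweight loss = £126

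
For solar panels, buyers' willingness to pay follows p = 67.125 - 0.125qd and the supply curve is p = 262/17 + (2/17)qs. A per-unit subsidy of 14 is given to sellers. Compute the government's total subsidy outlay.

Pre-subsidy: 67.125 - 0.125q = 262/17 + (2/17)q gives q* = 7033/33 and p* = 1336/33.
With the subsidy, sellers receive ps = pb + 14 for each unit, where pb is the price buyers pay.
On the curves, pb = 67.125 - 0.125q and ps = 262/17 + (2/17)q; the wedge ps − pb = 14 gives 262/17 + (2/17)q − (67.125 - 0.125q) = 14, so q' = 2979/11.
Then pb = 67.125 − 0.125·(2979/11) = 366/11 and ps = 262/17 + (2/17)·(2979/11) = 520/11.
Government outlay = subsidy × quantity = 14 × 2979/11 = 41706/11.

Government cost = 41706/11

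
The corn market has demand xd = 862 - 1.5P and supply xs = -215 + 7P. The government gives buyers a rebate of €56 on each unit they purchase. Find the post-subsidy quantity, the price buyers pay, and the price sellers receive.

x' = 12599/17; buyers pay 1370/17; sellers receive 2322/17

Pre-subsidy: 862 - 1.5P = -215 + 7P gives P* = 2154/17, x* = 11423/17.
With the rebate, buyers effectively pay Pb = Ps − 56, where Ps is the price sellers receive.
Demand in terms of Ps becomes xd = 862 − 1.5(Ps − 56) = 946 - 1.5Ps. Setting this equal to supply: 946 - 1.5Ps = -215 + 7Ps, so Ps = 2322/17.
Buyers pay Pb = 2322/17 − 56 = 1370/17; x' = -215 + 7·(2322/17) = 12599/17.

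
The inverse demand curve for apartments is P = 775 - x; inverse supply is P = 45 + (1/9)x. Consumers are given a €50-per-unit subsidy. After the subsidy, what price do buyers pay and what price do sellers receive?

Pre-subsidy: 775 - x = 45 + (1/9)x gives x* = 657 and P* = 118.
With the rebate, buyers effectively pay Pb = Ps − 50, where Ps is the price sellers receive.
On the curves, Pb = 775 - x and Ps = 45 + (1/9)x; the wedge Ps − Pb = 50 gives 45 + (1/9)x − (775 - x) = 50, so x' = 702.
Then Pb = 775 − 1·702 = 73 and Ps = 45 + (1/9)·702 = 123.

Buyers pay €73; sellers receive €123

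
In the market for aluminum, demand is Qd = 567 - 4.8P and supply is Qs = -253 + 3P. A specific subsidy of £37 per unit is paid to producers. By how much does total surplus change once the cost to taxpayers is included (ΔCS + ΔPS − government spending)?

Net change in total surplus = -16428/13

Pre-subsidy: 567 - 4.8P = -253 + 3P gives P* = 4100/39, Q* = 811/13.
With the subsidy, sellers receive Ps = Pb + 37 for each unit, where Pb is the price buyers pay.
Supply in terms of Pb becomes Qs = -253 + 3(Pb + 37) = -142 + 3Pb. Setting this equal to demand: 567 - 4.8Pb = -142 + 3Pb, so Pb = 3545/39.
Sellers receive Ps = 3545/39 + 37 = 4988/39; Q' = 567 − 4.8·(3545/39) = 1699/13.
ΔCS = ½(811/13 + 1699/13)(4100/39 − 3545/39) = 232175/169; ΔPS = ½(811/13 + 1699/13)(4988/39 − 4100/39) = 371480/169.
Government spending = 37 × 1699/13 = 62863/13.
Net change = 232175/169 + 371480/169 − 62863/13 = -16428/13. The loss equals the DWL triangle ½·37·888/13.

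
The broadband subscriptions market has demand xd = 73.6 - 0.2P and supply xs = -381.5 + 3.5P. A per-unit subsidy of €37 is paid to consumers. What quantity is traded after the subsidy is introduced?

Pre-subsidy: 73.6 - 0.2P = -381.5 + 3.5P gives P* = 123, x* = 49.
With the rebate, buyers effectively pay Pb = Ps − 37, where Ps is the price sellers receive.
Demand in terms of Ps becomes xd = 73.6 − 0.2(Ps − 37) = 81 - 0.2Ps. Setting this equal to supply: 81 - 0.2Ps = -381.5 + 3.5Ps, so Ps = 125.
Buyers pay Pb = 125 − 37 = 88; x' = -381.5 + 3.5·125 = 56.

x' = 56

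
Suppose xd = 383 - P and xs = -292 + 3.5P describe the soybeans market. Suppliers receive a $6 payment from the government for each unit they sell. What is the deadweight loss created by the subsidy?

Pre-subsidy: 383 - P = -292 + 3.5P gives P* = 150, x* = 233.
With the subsidy, sellers receive Ps = Pb + 6 for each unit, where Pb is the price buyers pay.
Supply in terms of Pb becomes xs = -292 + 3.5(Pb + 6) = -271 + 3.5Pb. Setting this equal to demand: 383 - Pb = -271 + 3.5Pb, so Pb = 436/3.
Sellers receive Ps = 436/3 + 6 = 454/3; x' = 383 − 1·(436/3) = 713/3.
The subsidy expands output by 713/3 − 233 = 14/3 past the efficient level; on those units the gap between marginal cost and willingness to pay runs from 0 up to 6.
DWL = ½ × 6 × 14/3 = 14.

Deadweight loss = $14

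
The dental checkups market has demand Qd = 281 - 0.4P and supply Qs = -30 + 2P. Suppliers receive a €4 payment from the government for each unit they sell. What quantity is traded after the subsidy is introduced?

Pre-subsidy: 281 - 0.4P = -30 + 2P gives P* = 1555/12, Q* = 1375/6.
With the subsidy, sellers receive Ps = Pb + 4 for each unit, where Pb is the price buyers pay.
Supply in terms of Pb becomes Qs = -30 + 2(Pb + 4) = -22 + 2Pb. Setting this equal to demand: 281 - 0.4Pb = -22 + 2Pb, so Pb = 126.25.
Sellers receive Ps = 126.25 + 4 = 130.25; Q' = 281 − 0.4·126.25 = 230.5.

Q' = 230.5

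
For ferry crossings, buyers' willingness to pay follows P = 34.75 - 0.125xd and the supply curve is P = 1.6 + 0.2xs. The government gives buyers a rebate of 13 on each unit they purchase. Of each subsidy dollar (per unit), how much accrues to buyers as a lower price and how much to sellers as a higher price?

Pre-subsidy: 34.75 - 0.125x = 1.6 + 0.2x gives x* = 102 and P* = 22.
With the rebate, buyers effectively pay Pb = Ps − 13, where Ps is the price sellers receive.
On the curves, Pb = 34.75 - 0.125x and Ps = 1.6 + 0.2x; the wedge Ps − Pb = 13 gives 1.6 + 0.2x − (34.75 - 0.125x) = 13, so x' = 142.
Then Pb = 34.75 − 0.125·142 = 17 and Ps = 1.6 + 0.2·142 = 30.
Buyers' price falls by P* − Pb = 22 − 17 = 5; sellers' price rises by Ps − P* = 30 − 22 = 8.

Buyers gain 5 per unit; sellers gain 8 per unit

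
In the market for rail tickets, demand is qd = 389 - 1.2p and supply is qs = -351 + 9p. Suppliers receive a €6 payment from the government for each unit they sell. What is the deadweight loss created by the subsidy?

Deadweight loss = 324/17

Pre-subsidy: 389 - 1.2p = -351 + 9p gives p* = 3700/51, q* = 5133/17.
With the subsidy, sellers receive ps = pb + 6 for each unit, where pb is the price buyers pay.
Supply in terms of pb becomes qs = -351 + 9(pb + 6) = -297 + 9pb. Setting this equal to demand: 389 - 1.2pb = -297 + 9pb, so pb = 3430/51.
Sellers receive ps = 3430/51 + 6 = 3736/51; q' = 389 − 1.2·(3430/51) = 5241/17.
The subsidy expands output by 5241/17 − 5133/17 = 108/17 past the efficient level; on those units the gap between marginal cost and willingness to pay runs from 0 up to 6.
DWL = ½ × 6 × 108/17 = 324/17.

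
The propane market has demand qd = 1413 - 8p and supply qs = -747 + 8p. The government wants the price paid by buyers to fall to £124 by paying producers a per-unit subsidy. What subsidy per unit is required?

Required subsidy s = £22 per unit

At a buyer price of 124, quantity demanded is 1413 − 8·124 = 421.
Sellers supply 421 only when they receive ps with -747 + 8·ps = 421, i.e. ps = 146.
s = ps − pb = 146 − 124 = 22.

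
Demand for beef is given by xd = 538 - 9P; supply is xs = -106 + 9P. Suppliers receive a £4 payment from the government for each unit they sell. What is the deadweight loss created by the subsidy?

Pre-subsidy: 538 - 9P = -106 + 9P gives P* = 322/9, x* = 216.
With the subsidy, sellers receive Ps = Pb + 4 for each unit, where Pb is the price buyers pay.
Supply in terms of Pb becomes xs = -106 + 9(Pb + 4) = -70 + 9Pb. Setting this equal to demand: 538 - 9Pb = -70 + 9Pb, so Pb = 304/9.
Sellers receive Ps = 304/9 + 4 = 340/9; x' = 538 − 9·(304/9) = 234.
The subsidy expands output by 234 − 216 = 18 past the efficient level; on those units the gap between marginal cost and willingness to pay runs from 0 up to 4.
DWL = ½ × 4 × 18 = 36.

Deadweight loss = £36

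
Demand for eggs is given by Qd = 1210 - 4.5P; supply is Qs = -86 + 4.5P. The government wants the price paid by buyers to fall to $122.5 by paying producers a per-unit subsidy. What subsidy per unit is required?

Required subsidy s = $43 per unit

At a buyer price of 122.5, quantity demanded is 1210 − 4.5·122.5 = 658.75.
Sellers supply 658.75 only when they receive Ps with -86 + 4.5·Ps = 658.75, i.e. Ps = 165.5.
s = Ps − Pb = 165.5 − 122.5 = 43.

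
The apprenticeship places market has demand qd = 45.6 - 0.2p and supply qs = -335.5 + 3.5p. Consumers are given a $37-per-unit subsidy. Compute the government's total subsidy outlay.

Pre-subsidy: 45.6 - 0.2p = -335.5 + 3.5p gives p* = 103, q* = 25.
With the rebate, buyers effectively pay pb = ps − 37, where ps is the price sellers receive.
Demand in terms of ps becomes qd = 45.6 − 0.2(ps − 37) = 53 - 0.2ps. Setting this equal to supply: 53 - 0.2ps = -335.5 + 3.5ps, so ps = 105.
Buyers pay pb = 105 − 37 = 68; q' = -335.5 + 3.5·105 = 32.
Government outlay = subsidy × quantity = 37 × 32 = 1184.

Government cost = $1184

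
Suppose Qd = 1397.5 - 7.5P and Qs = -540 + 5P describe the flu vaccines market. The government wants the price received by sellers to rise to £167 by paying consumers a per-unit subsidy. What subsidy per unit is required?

Required subsidy s = £20 per unit

At a seller price of 167, quantity supplied is -540 + 5·167 = 295.
Buyers absorb 295 only when they pay Pb with 1397.5 − 7.5·Pb = 295, i.e. Pb = 147.
s = Ps − Pb = 167 − 147 = 20.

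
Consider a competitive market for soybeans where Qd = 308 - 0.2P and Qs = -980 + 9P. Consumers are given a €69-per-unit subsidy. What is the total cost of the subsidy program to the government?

Pre-subsidy: 308 - 0.2P = -980 + 9P gives P* = 140, Q* = 280.
With the rebate, buyers effectively pay Pb = Ps − 69, where Ps is the price sellers receive.
Demand in terms of Ps becomes Qd = 308 − 0.2(Ps − 69) = 321.8 - 0.2Ps. Setting this equal to supply: 321.8 - 0.2Ps = -980 + 9Ps, so Ps = 141.5.
Buyers pay Pb = 141.5 − 69 = 72.5; Q' = -980 + 9·141.5 = 293.5.
Government outlay = subsidy × quantity = 69 × 293.5 = 20251.5.

Government cost = €20251.5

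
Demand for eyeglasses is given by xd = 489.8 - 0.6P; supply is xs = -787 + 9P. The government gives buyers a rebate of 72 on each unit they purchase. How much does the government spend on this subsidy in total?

Pre-subsidy: 489.8 - 0.6P = -787 + 9P gives P* = 133, x* = 410.
With the rebate, buyers effectively pay Pb = Ps − 72, where Ps is the price sellers receive.
Demand in terms of Ps becomes xd = 489.8 − 0.6(Ps − 72) = 533 - 0.6Ps. Setting this equal to supply: 533 - 0.6Ps = -787 + 9Ps, so Ps = 137.5.
Buyers pay Pb = 137.5 − 72 = 65.5; x' = -787 + 9·137.5 = 450.5.
Government outlay = subsidy × quantity = 72 × 450.5 = 32436.

Government cost = 32436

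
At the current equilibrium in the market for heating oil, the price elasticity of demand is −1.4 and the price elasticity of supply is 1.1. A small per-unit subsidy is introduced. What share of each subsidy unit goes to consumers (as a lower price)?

For a small subsidy around the equilibrium, the benefit split depends on the relative slopes, which at a point are proportional to the elasticities.
Buyer share = εs/(εs + |εd|) = 1.1/(1.1 + 1.4) = 0.44; seller share = |εd|/(εs + |εd|) = 0.56.

Consumer share = 0.44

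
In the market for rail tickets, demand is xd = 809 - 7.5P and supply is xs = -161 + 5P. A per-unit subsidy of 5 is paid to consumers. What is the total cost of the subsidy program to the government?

Government cost = 1210

Pre-subsidy: 809 - 7.5P = -161 + 5P gives P* = 77.6, x* = 227.
With the rebate, buyers effectively pay Pb = Ps − 5, where Ps is the price sellers receive.
Demand in terms of Ps becomes xd = 809 − 7.5(Ps − 5) = 846.5 - 7.5Ps. Setting this equal to supply: 846.5 - 7.5Ps = -161 + 5Ps, so Ps = 80.6.
Buyers pay Pb = 80.6 − 5 = 75.6; x' = -161 + 5·80.6 = 242.
Government outlay = subsidy × quantity = 5 × 242 = 1210.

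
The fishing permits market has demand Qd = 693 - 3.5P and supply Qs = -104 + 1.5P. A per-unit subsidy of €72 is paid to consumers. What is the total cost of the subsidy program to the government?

Pre-subsidy: 693 - 3.5P = -104 + 1.5P gives P* = 159.4, Q* = 135.1.
With the rebate, buyers effectively pay Pb = Ps − 72, where Ps is the price sellers receive.
Demand in terms of Ps becomes Qd = 693 − 3.5(Ps − 72) = 945 - 3.5Ps. Setting this equal to supply: 945 - 3.5Ps = -104 + 1.5Ps, so Ps = 209.8.
Buyers pay Pb = 209.8 − 72 = 137.8; Q' = -104 + 1.5·209.8 = 210.7.
Government outlay = subsidy × quantity = 72 × 210.7 = 15170.4.

Government cost = €15170.4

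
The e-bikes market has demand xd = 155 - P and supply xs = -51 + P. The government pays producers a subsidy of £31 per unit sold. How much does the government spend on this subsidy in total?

Government cost = £2092.5

Pre-subsidy: 155 - P = -51 + P gives P* = 103, x* = 52.
With the subsidy, sellers receive Ps = Pb + 31 for each unit, where Pb is the price buyers pay.
Supply in terms of Pb becomes xs = -51 + 1(Pb + 31) = -20 + Pb. Setting this equal to demand: 155 - Pb = -20 + Pb, so Pb = 87.5.
Sellers receive Ps = 87.5 + 31 = 118.5; x' = 155 − 1·87.5 = 67.5.
Government outlay = subsidy × quantity = 31 × 67.5 = 2092.5.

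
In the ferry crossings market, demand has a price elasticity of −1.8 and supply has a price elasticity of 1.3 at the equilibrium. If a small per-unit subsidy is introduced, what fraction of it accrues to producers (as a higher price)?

Producer share = 18/31

For a small subsidy around the equilibrium, the benefit split depends on the relative slopes, which at a point are proportional to the elasticities.
Buyer share = εs/(εs + |εd|) = 1.3/(1.3 + 1.8) = 13/31; seller share = |εd|/(εs + |εd|) = 18/31.
So producers capture 18/31 of the subsidy.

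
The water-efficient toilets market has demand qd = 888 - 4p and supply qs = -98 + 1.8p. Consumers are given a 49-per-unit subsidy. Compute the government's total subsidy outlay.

Government cost = 382004/29

Pre-subsidy: 888 - 4p = -98 + 1.8p gives p* = 170, q* = 208.
With the rebate, buyers effectively pay pb = ps − 49, where ps is the price sellers receive.
Demand in terms of ps becomes qd = 888 − 4(ps − 49) = 1084 - 4ps. Setting this equal to supply: 1084 - 4ps = -98 + 1.8ps, so ps = 5910/29.
Buyers pay pb = 5910/29 − 49 = 4489/29; q' = -98 + 1.8·(5910/29) = 7796/29.
Government outlay = subsidy × quantity = 49 × 7796/29 = 382004/29.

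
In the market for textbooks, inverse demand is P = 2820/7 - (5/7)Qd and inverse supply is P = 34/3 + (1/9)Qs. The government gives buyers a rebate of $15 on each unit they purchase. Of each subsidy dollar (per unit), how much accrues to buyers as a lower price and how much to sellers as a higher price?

Pre-subsidy: 2820/7 - (5/7)Q = 34/3 + (1/9)Q gives Q* = 12333/26 and P* = 1665/26.
With the rebate, buyers effectively pay Pb = Ps − 15, where Ps is the price sellers receive.
On the curves, Pb = 2820/7 - (5/7)Q and Ps = 34/3 + (1/9)Q; the wedge Ps − Pb = 15 gives 34/3 + (1/9)Q − (2820/7 - (5/7)Q) = 15, so Q' = 25611/52.
Then Pb = 2820/7 − (5/7)·(25611/52) = 2655/52 and Ps = 34/3 + (1/9)·(25611/52) = 3435/52.
Buyers' price falls by P* − Pb = 1665/26 − 2655/52 = 675/52; sellers' price rises by Ps − P* = 3435/52 − 1665/26 = 105/52.

Buyers gain 675/52 per unit; sellers gain 105/52 per unit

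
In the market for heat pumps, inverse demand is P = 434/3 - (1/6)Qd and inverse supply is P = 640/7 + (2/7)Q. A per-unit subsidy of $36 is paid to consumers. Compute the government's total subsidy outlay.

Pre-subsidy: 434/3 - (1/6)Q = 640/7 + (2/7)Q gives Q* = 2236/19 and P* = 2376/19.
With the rebate, buyers effectively pay Pb = Ps − 36, where Ps is the price sellers receive.
On the curves, Pb = 434/3 - (1/6)Q and Ps = 640/7 + (2/7)Q; the wedge Ps − Pb = 36 gives 640/7 + (2/7)Q − (434/3 - (1/6)Q) = 36, so Q' = 3748/19.
Then Pb = 434/3 − (1/6)·(3748/19) = 2124/19 and Ps = 640/7 + (2/7)·(3748/19) = 2808/19.
Government outlay = subsidy × quantity = 36 × 3748/19 = 134928/19.

Government cost = 134928/19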